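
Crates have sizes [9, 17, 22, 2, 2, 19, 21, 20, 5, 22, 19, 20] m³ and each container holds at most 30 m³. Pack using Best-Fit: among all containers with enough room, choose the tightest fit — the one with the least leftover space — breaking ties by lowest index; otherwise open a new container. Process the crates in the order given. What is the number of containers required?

8

Put 9 m³ in container 1; 21 m³ remain.
Put 17 m³ in container 1; 4 m³ remain.
Put 22 m³ in container 2; 8 m³ remain.
Put 2 m³ in container 1; 2 m³ remain.
Put 2 m³ in container 1; 0 m³ remain.
Put 19 m³ in container 3; 11 m³ remain.
Put 21 m³ in container 4; 9 m³ remain.
Put 20 m³ in container 5; 10 m³ remain.
Put 5 m³ in container 2; 3 m³ remain.
Put 22 m³ in container 6; 8 m³ remain.
Put 19 m³ in container 7; 11 m³ remain.
Put 20 m³ in container 8; 10 m³ remain.
Final containers: [9,17,2,2] [22,5] [19] [21] [20] [22] [19] [20].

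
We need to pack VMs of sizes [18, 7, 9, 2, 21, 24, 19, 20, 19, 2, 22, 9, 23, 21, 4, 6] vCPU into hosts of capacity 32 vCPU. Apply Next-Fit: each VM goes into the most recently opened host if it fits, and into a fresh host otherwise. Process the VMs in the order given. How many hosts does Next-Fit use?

host 1: place 18 vCPU, 14 vCPU left
host 1: place 7 vCPU, 7 vCPU left
host 2: place 9 vCPU, 23 vCPU left
host 2: place 2 vCPU, 21 vCPU left
host 2: place 21 vCPU, 0 vCPU left
host 3: place 24 vCPU, 8 vCPU left
host 4: place 19 vCPU, 13 vCPU left
host 5: place 20 vCPU, 12 vCPU left
host 6: place 19 vCPU, 13 vCPU left
host 6: place 2 vCPU, 11 vCPU left
host 7: place 22 vCPU, 10 vCPU left
host 7: place 9 vCPU, 1 vCPU left
host 8: place 23 vCPU, 9 vCPU left
host 9: place 21 vCPU, 11 vCPU left
host 9: place 4 vCPU, 7 vCPU left
host 9: place 6 vCPU, 1 vCPU left

9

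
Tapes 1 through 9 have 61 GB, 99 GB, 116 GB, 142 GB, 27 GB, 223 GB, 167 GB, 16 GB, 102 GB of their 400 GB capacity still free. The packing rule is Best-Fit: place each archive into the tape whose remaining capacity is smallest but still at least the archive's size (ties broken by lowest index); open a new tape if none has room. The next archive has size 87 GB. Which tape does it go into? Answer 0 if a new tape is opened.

Tapes with room: tape 2 (99 GB), tape 3 (116 GB), tape 4 (142 GB), tape 6 (223 GB), tape 7 (167 GB), tape 9 (102 GB).
Tightest fit is tape 2 with 99 GB free.

2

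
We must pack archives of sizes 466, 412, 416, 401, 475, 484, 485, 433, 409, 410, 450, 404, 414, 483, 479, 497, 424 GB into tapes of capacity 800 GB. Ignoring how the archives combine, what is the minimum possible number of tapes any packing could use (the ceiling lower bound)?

Total size = 466 + 412 + 416 + 401 + 475 + 484 + 485 + 433 + 409 + 410 + 450 + 404 + 414 + 483 + 479 + 497 + 424 = 7542 GB.
⌈7542 / 800⌉ = 10.

10 tapes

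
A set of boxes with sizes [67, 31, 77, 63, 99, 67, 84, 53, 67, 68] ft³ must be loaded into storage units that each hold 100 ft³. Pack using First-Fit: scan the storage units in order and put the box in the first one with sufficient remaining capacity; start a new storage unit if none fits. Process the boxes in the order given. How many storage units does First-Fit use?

storage unit 1: place 67 ft³, 33 ft³ left
storage unit 1: place 31 ft³, 2 ft³ left
storage unit 2: place 77 ft³, 23 ft³ left
storage unit 3: place 63 ft³, 37 ft³ left
storage unit 4: place 99 ft³, 1 ft³ left
storage unit 5: place 67 ft³, 33 ft³ left
storage unit 6: place 84 ft³, 16 ft³ left
storage unit 7: place 53 ft³, 47 ft³ left
storage unit 8: place 67 ft³, 33 ft³ left
storage unit 9: place 68 ft³, 32 ft³ left

9 storage units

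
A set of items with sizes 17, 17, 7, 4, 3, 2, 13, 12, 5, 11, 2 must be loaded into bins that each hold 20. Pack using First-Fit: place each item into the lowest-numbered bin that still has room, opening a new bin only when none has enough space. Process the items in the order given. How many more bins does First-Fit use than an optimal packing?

First-Fit: [17,3] [17,2] [7,4,5,2] [13] [12] [11] → 6 bins.
Total size 93; any packing needs at least ⌈93/20⌉ = 5 bins.
An optimal packing achieves that bound: [17,3] [17,2] [13,7] [12,5,2] [11,4] → 5 bins.
Excess: 6 − 5 = 1.

1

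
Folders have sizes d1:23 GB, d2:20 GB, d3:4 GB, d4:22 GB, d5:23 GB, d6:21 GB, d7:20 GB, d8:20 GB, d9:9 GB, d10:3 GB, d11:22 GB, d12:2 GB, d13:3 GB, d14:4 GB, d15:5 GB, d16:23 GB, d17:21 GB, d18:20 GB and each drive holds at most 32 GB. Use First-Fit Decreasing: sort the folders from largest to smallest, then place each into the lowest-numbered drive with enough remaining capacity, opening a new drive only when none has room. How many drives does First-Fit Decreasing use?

11

Sorted descending: 23, 23, 23, 22, 22, 21, 21, 20, 20, 20, 20, 9, 5, 4, 4, 3, 3, 2.
Put 23 GB in drive 1; 9 GB remain.
Put 23 GB in drive 2; 9 GB remain.
Put 23 GB in drive 3; 9 GB remain.
Put 22 GB in drive 4; 10 GB remain.
Put 22 GB in drive 5; 10 GB remain.
Put 21 GB in drive 6; 11 GB remain.
Put 21 GB in drive 7; 11 GB remain.
Put 20 GB in drive 8; 12 GB remain.
Put 20 GB in drive 9; 12 GB remain.
Put 20 GB in drive 10; 12 GB remain.
Put 20 GB in drive 11; 12 GB remain.
Put 9 GB in drive 1; 0 GB remain.
Put 5 GB in drive 2; 4 GB remain.
Put 4 GB in drive 2; 0 GB remain.
Put 4 GB in drive 3; 5 GB remain.
Put 3 GB in drive 3; 2 GB remain.
Put 3 GB in drive 4; 7 GB remain.
Put 2 GB in drive 3; 0 GB remain.
Final drives: [23,9] [23,5,4] [23,4,3,2] [22,3] [22] [21] [21] [20] [20] [20] [20].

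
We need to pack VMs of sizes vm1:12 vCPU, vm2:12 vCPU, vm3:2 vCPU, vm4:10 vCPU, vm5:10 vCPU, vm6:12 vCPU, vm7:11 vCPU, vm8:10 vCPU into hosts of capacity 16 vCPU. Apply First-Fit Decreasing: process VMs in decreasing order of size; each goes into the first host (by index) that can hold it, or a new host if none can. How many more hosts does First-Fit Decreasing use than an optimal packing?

First-Fit Decreasing: [12,2] [12] [12] [11] [10] [10] [10] → 7 hosts.
7 VMs exceed 8 vCPU (half the capacity), and no two of those can share a host, so at least 7 hosts are needed.
So 7 is already optimal.

0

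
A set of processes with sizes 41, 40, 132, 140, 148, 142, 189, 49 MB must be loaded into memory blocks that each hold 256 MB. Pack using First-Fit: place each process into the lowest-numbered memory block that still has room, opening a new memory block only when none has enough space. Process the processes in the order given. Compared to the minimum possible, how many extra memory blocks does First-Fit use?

0

First-Fit: [41,40,132] [140,49] [148] [142] [189] → 5 memory blocks.
5 processes exceed 128 MB (half the capacity), and no two of those can share a memory block, so at least 5 memory blocks are needed.
So 5 is already optimal.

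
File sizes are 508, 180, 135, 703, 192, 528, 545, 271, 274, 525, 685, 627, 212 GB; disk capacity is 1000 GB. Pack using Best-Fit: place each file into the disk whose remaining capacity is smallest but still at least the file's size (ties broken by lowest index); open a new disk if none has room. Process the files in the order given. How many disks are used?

disk 1: place 508 GB, 492 GB left
disk 1: place 180 GB, 312 GB left
disk 1: place 135 GB, 177 GB left
disk 2: place 703 GB, 297 GB left
disk 2: place 192 GB, 105 GB left
disk 3: place 528 GB, 472 GB left
disk 4: place 545 GB, 455 GB left
disk 4: place 271 GB, 184 GB left
disk 3: place 274 GB, 198 GB left
disk 5: place 525 GB, 475 GB left
disk 6: place 685 GB, 315 GB left
disk 7: place 627 GB, 373 GB left
disk 6: place 212 GB, 103 GB left
Final disks: [508,180,135] [703,192] [528,274] [545,271] [525] [685,212] [627].

7 disks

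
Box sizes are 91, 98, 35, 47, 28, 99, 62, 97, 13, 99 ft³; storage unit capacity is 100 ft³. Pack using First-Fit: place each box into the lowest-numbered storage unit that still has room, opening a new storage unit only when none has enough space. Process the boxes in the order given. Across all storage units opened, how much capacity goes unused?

31

91 ft³ → storage unit 1 (remaining 9 ft³)
98 ft³ → storage unit 2 (remaining 2 ft³)
35 ft³ → storage unit 3 (remaining 65 ft³)
47 ft³ → storage unit 3 (remaining 18 ft³)
28 ft³ → storage unit 4 (remaining 72 ft³)
99 ft³ → storage unit 5 (remaining 1 ft³)
62 ft³ → storage unit 4 (remaining 10 ft³)
97 ft³ → storage unit 6 (remaining 3 ft³)
13 ft³ → storage unit 3 (remaining 5 ft³)
99 ft³ → storage unit 7 (remaining 1 ft³)
7 storage units × 100 ft³ = 700 ft³; used 669 ft³; unused 31 ft³.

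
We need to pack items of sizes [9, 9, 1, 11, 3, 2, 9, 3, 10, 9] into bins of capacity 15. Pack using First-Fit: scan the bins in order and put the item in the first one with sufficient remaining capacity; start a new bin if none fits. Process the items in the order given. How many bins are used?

9 → bin 1 (remaining 6)
9 → bin 2 (remaining 6)
1 → bin 1 (remaining 5)
11 → bin 3 (remaining 4)
3 → bin 1 (remaining 2)
2 → bin 1 (remaining 0)
9 → bin 4 (remaining 6)
3 → bin 2 (remaining 3)
10 → bin 5 (remaining 5)
9 → bin 6 (remaining 6)

6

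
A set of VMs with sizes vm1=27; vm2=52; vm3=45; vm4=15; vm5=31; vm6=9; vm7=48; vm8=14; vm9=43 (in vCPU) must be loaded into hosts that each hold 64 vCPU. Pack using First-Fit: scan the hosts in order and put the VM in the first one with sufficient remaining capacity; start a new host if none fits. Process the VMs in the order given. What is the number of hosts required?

6

host 1: place vm1 (27 vCPU), 37 vCPU left
host 2: place vm2 (52 vCPU), 12 vCPU left
host 3: place vm3 (45 vCPU), 19 vCPU left
host 1: place vm4 (15 vCPU), 22 vCPU left
host 4: place vm5 (31 vCPU), 33 vCPU left
host 1: place vm6 (9 vCPU), 13 vCPU left
host 5: place vm7 (48 vCPU), 16 vCPU left
host 3: place vm8 (14 vCPU), 5 vCPU left
host 6: place vm9 (43 vCPU), 21 vCPU left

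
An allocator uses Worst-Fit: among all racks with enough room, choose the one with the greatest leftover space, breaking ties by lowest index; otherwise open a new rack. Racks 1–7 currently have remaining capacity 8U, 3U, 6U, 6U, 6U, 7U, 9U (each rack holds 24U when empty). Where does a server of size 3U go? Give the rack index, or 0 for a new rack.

Racks with room: rack 1 (8U), rack 2 (3U), rack 3 (6U), rack 4 (6U), rack 5 (6U), rack 6 (7U), rack 7 (9U).
Most room is rack 7 with 9U free.

7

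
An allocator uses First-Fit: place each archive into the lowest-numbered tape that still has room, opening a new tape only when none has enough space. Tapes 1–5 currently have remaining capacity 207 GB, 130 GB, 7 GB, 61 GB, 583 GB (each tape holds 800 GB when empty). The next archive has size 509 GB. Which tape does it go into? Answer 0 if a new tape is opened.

Tapes with room: tape 5 (583 GB).
The first with room is tape 5.

5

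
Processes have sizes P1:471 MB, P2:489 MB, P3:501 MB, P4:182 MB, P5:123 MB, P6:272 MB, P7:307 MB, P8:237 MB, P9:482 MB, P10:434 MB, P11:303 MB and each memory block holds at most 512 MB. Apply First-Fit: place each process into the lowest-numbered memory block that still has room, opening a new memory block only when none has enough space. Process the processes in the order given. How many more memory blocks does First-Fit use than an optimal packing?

First-Fit: [471] [489] [501] [182,123] [272,237] [307] [482] [434] [303] → 9 memory blocks.
Total size 3801 MB; any packing needs at least ⌈3801/512⌉ = 8 memory blocks.
An optimal packing achieves that bound: [501] [489] [482] [471] [434] [307,182] [303,123] [272,237] → 8 memory blocks.
Excess: 9 − 8 = 1.

1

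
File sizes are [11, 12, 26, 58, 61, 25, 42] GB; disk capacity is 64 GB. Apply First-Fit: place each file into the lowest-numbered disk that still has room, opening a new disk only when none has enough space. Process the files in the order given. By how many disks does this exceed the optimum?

First-Fit: [11,12,26] [58] [61] [25] [42] → 5 disks.
Total size 235 GB; any packing needs at least ⌈235/64⌉ = 4 disks.
An optimal packing achieves that bound: [61] [58] [42,12] [26,25,11] → 4 disks.
Excess: 5 − 4 = 1.

1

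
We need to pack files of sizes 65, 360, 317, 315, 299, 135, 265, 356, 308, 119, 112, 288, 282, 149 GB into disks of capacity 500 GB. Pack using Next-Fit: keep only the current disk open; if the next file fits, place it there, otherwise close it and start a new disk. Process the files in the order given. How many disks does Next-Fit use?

65 GB → disk 1 (remaining 435 GB)
360 GB → disk 1 (remaining 75 GB)
317 GB → disk 2 (remaining 183 GB)
315 GB → disk 3 (remaining 185 GB)
299 GB → disk 4 (remaining 201 GB)
135 GB → disk 4 (remaining 66 GB)
265 GB → disk 5 (remaining 235 GB)
356 GB → disk 6 (remaining 144 GB)
308 GB → disk 7 (remaining 192 GB)
119 GB → disk 7 (remaining 73 GB)
112 GB → disk 8 (remaining 388 GB)
288 GB → disk 8 (remaining 100 GB)
282 GB → disk 9 (remaining 218 GB)
149 GB → disk 9 (remaining 69 GB)
Final disks: [65,360] [317] [315] [299,135] [265] [356] [308,119] [112,288] [282,149].

9 disks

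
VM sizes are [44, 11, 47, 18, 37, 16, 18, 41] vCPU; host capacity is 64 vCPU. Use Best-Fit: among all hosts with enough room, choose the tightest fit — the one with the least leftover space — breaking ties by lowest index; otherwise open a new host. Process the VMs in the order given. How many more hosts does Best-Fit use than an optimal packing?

0

Best-Fit: [44,11] [47,16] [18,37] [18,41] → 4 hosts.
Total size 232 vCPU; any packing needs at least ⌈232/64⌉ = 4 hosts.
So 4 is already optimal.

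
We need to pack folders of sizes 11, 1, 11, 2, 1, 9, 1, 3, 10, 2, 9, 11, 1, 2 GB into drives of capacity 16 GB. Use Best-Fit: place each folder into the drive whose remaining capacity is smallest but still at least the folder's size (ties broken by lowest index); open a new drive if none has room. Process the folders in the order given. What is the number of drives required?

Put 11 GB in drive 1; 5 GB remain.
Put 1 GB in drive 1; 4 GB remain.
Put 11 GB in drive 2; 5 GB remain.
Put 2 GB in drive 1; 2 GB remain.
Put 1 GB in drive 1; 1 GB remain.
Put 9 GB in drive 3; 7 GB remain.
Put 1 GB in drive 1; 0 GB remain.
Put 3 GB in drive 2; 2 GB remain.
Put 10 GB in drive 4; 6 GB remain.
Put 2 GB in drive 2; 0 GB remain.
Put 9 GB in drive 5; 7 GB remain.
Put 11 GB in drive 6; 5 GB remain.
Put 1 GB in drive 6; 4 GB remain.
Put 2 GB in drive 6; 2 GB remain.

6 drives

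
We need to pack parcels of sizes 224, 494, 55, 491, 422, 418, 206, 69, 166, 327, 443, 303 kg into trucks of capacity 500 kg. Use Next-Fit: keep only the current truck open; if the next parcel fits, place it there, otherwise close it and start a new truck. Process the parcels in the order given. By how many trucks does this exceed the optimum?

2

Next-Fit: [224] [494] [55] [491] [422] [418] [206,69,166] [327] [443] [303] → 10 trucks.
Total size 3618 kg; any packing needs at least ⌈3618/500⌉ = 8 trucks.
An optimal packing achieves that bound: [494] [491] [443,55] [422,69] [418] [327,166] [303] [224,206] → 8 trucks.
Excess: 10 − 8 = 2.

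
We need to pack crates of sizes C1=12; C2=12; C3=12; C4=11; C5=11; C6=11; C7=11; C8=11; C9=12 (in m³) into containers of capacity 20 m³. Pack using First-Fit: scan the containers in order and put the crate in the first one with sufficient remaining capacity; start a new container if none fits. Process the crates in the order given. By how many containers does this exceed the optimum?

First-Fit: [12] [12] [12] [11] [11] [11] [11] [11] [12] → 9 containers.
9 crates exceed 10 m³ (half the capacity), and no two of those can share a container, so at least 9 containers are needed.
So 9 is already optimal.

0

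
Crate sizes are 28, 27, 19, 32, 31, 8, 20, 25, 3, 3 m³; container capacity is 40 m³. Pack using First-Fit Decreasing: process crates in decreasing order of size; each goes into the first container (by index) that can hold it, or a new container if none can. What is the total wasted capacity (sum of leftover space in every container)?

44

Sorted descending: 32, 31, 28, 27, 25, 20, 19, 8, 3, 3.
Put 32 m³ in container 1; 8 m³ remain.
Put 31 m³ in container 2; 9 m³ remain.
Put 28 m³ in container 3; 12 m³ remain.
Put 27 m³ in container 4; 13 m³ remain.
Put 25 m³ in container 5; 15 m³ remain.
Put 20 m³ in container 6; 20 m³ remain.
Put 19 m³ in container 6; 1 m³ remain.
Put 8 m³ in container 1; 0 m³ remain.
Put 3 m³ in container 2; 6 m³ remain.
Put 3 m³ in container 2; 3 m³ remain.
6 containers × 40 m³ = 240 m³; used 196 m³; unused 44 m³.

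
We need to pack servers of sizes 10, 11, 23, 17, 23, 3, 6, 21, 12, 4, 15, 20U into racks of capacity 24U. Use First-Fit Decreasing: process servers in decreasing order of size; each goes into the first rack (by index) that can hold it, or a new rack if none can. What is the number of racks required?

8

Sorted descending: 23, 23, 21, 20, 17, 15, 12, 11, 10, 6, 4, 3.
Put 23U in rack 1; 1U remain.
Put 23U in rack 2; 1U remain.
Put 21U in rack 3; 3U remain.
Put 20U in rack 4; 4U remain.
Put 17U in rack 5; 7U remain.
Put 15U in rack 6; 9U remain.
Put 12U in rack 7; 12U remain.
Put 11U in rack 7; 1U remain.
Put 10U in rack 8; 14U remain.
Put 6U in rack 5; 1U remain.
Put 4U in rack 4; 0U remain.
Put 3U in rack 3; 0U remain.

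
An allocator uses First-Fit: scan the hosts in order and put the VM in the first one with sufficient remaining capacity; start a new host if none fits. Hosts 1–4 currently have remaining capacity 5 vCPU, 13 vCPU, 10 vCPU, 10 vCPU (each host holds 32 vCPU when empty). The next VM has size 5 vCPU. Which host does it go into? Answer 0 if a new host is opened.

Hosts with room: host 1 (5 vCPU), host 2 (13 vCPU), host 3 (10 vCPU), host 4 (10 vCPU).
The first with room is host 1.

1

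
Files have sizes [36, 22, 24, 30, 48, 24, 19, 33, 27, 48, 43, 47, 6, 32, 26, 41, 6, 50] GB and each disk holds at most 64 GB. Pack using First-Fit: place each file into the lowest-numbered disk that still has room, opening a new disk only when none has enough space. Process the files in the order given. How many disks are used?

11

Put 36 GB in disk 1; 28 GB remain.
Put 22 GB in disk 1; 6 GB remain.
Put 24 GB in disk 2; 40 GB remain.
Put 30 GB in disk 2; 10 GB remain.
Put 48 GB in disk 3; 16 GB remain.
Put 24 GB in disk 4; 40 GB remain.
Put 19 GB in disk 4; 21 GB remain.
Put 33 GB in disk 5; 31 GB remain.
Put 27 GB in disk 5; 4 GB remain.
Put 48 GB in disk 6; 16 GB remain.
Put 43 GB in disk 7; 21 GB remain.
Put 47 GB in disk 8; 17 GB remain.
Put 6 GB in disk 1; 0 GB remain.
Put 32 GB in disk 9; 32 GB remain.
Put 26 GB in disk 9; 6 GB remain.
Put 41 GB in disk 10; 23 GB remain.
Put 6 GB in disk 2; 4 GB remain.
Put 50 GB in disk 11; 14 GB remain.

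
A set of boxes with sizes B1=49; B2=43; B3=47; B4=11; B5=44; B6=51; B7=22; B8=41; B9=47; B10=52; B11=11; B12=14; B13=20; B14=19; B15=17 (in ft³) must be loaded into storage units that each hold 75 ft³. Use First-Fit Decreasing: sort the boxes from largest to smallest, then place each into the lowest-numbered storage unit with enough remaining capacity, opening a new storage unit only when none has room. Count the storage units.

Sorted descending: 52, 51, 49, 47, 47, 44, 43, 41, 22, 20, 19, 17, 14, 11, 11.
storage unit 1: place 52 ft³, 23 ft³ left
storage unit 2: place 51 ft³, 24 ft³ left
storage unit 3: place 49 ft³, 26 ft³ left
storage unit 4: place 47 ft³, 28 ft³ left
storage unit 5: place 47 ft³, 28 ft³ left
storage unit 6: place 44 ft³, 31 ft³ left
storage unit 7: place 43 ft³, 32 ft³ left
storage unit 8: place 41 ft³, 34 ft³ left
storage unit 1: place 22 ft³, 1 ft³ left
storage unit 2: place 20 ft³, 4 ft³ left
storage unit 3: place 19 ft³, 7 ft³ left
storage unit 4: place 17 ft³, 11 ft³ left
storage unit 5: place 14 ft³, 14 ft³ left
storage unit 4: place 11 ft³, 0 ft³ left
storage unit 5: place 11 ft³, 3 ft³ left

8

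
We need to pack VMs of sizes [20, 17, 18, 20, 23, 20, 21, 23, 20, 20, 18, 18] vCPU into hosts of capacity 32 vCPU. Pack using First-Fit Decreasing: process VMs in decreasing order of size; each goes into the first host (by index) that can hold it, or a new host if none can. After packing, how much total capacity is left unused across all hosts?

146

Sorted descending: 23, 23, 21, 20, 20, 20, 20, 20, 18, 18, 18, 17.
23 vCPU → host 1 (remaining 9 vCPU)
23 vCPU → host 2 (remaining 9 vCPU)
21 vCPU → host 3 (remaining 11 vCPU)
20 vCPU → host 4 (remaining 12 vCPU)
20 vCPU → host 5 (remaining 12 vCPU)
20 vCPU → host 6 (remaining 12 vCPU)
20 vCPU → host 7 (remaining 12 vCPU)
20 vCPU → host 8 (remaining 12 vCPU)
18 vCPU → host 9 (remaining 14 vCPU)
18 vCPU → host 10 (remaining 14 vCPU)
18 vCPU → host 11 (remaining 14 vCPU)
17 vCPU → host 12 (remaining 15 vCPU)
12 hosts × 32 vCPU = 384 vCPU; used 238 vCPU; unused 146 vCPU.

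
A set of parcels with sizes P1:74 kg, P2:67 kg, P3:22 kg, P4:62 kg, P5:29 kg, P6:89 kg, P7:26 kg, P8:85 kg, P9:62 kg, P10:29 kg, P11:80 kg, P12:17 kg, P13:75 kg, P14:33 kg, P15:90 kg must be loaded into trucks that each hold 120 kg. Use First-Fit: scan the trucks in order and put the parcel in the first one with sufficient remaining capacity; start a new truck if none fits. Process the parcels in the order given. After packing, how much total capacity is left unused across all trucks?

240

truck 1: place P1 (74 kg), 46 kg left
truck 2: place P2 (67 kg), 53 kg left
truck 1: place P3 (22 kg), 24 kg left
truck 3: place P4 (62 kg), 58 kg left
truck 2: place P5 (29 kg), 24 kg left
truck 4: place P6 (89 kg), 31 kg left
truck 3: place P7 (26 kg), 32 kg left
truck 5: place P8 (85 kg), 35 kg left
truck 6: place P9 (62 kg), 58 kg left
truck 3: place P10 (29 kg), 3 kg left
truck 7: place P11 (80 kg), 40 kg left
truck 1: place P12 (17 kg), 7 kg left
truck 8: place P13 (75 kg), 45 kg left
truck 5: place P14 (33 kg), 2 kg left
truck 9: place P15 (90 kg), 30 kg left
9 trucks × 120 kg = 1080 kg; used 840 kg; unused 240 kg.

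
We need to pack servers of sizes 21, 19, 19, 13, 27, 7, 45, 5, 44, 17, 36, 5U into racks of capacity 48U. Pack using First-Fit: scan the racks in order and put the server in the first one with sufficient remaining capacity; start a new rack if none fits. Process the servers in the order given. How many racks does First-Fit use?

6 racks

Put 21U in rack 1; 27U remain.
Put 19U in rack 1; 8U remain.
Put 19U in rack 2; 29U remain.
Put 13U in rack 2; 16U remain.
Put 27U in rack 3; 21U remain.
Put 7U in rack 1; 1U remain.
Put 45U in rack 4; 3U remain.
Put 5U in rack 2; 11U remain.
Put 44U in rack 5; 4U remain.
Put 17U in rack 3; 4U remain.
Put 36U in rack 6; 12U remain.
Put 5U in rack 2; 6U remain.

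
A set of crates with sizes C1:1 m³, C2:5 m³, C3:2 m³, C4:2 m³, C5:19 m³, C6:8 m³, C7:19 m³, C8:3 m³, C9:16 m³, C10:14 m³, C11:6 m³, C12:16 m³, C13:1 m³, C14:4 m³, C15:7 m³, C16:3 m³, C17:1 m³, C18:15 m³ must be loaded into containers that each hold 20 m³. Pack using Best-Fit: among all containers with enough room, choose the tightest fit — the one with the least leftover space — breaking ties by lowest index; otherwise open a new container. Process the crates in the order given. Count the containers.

Put C1 (1 m³) in container 1; 19 m³ remain.
Put C2 (5 m³) in container 1; 14 m³ remain.
Put C3 (2 m³) in container 1; 12 m³ remain.
Put C4 (2 m³) in container 1; 10 m³ remain.
Put C5 (19 m³) in container 2; 1 m³ remain.
Put C6 (8 m³) in container 1; 2 m³ remain.
Put C7 (19 m³) in container 3; 1 m³ remain.
Put C8 (3 m³) in container 4; 17 m³ remain.
Put C9 (16 m³) in container 4; 1 m³ remain.
Put C10 (14 m³) in container 5; 6 m³ remain.
Put C11 (6 m³) in container 5; 0 m³ remain.
Put C12 (16 m³) in container 6; 4 m³ remain.
Put C13 (1 m³) in container 2; 0 m³ remain.
Put C14 (4 m³) in container 6; 0 m³ remain.
Put C15 (7 m³) in container 7; 13 m³ remain.
Put C16 (3 m³) in container 7; 10 m³ remain.
Put C17 (1 m³) in container 3; 0 m³ remain.
Put C18 (15 m³) in container 8; 5 m³ remain.

8 containers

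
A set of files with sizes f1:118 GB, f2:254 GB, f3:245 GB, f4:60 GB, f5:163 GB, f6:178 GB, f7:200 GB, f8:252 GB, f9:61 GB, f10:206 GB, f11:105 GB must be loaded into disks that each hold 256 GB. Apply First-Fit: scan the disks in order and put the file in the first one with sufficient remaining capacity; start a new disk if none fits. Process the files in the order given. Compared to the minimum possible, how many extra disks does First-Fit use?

1

First-Fit: [118,60,61] [254] [245] [163] [178] [200] [252] [206] [105] → 9 disks.
Total size 1842 GB; any packing needs at least ⌈1842/256⌉ = 8 disks.
An optimal packing achieves that bound: [254] [252] [245] [206] [200] [178,61] [163,60] [118,105] → 8 disks.
Excess: 9 − 8 = 1.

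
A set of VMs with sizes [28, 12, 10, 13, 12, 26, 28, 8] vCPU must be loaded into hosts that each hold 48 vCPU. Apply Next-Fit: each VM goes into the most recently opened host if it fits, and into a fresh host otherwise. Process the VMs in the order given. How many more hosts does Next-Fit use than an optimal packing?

1

Next-Fit: [28,12] [10,13,12] [26] [28,8] → 4 hosts.
Total size 137 vCPU; any packing needs at least ⌈137/48⌉ = 3 hosts.
An optimal packing achieves that bound: [28,13] [28,12,8] [26,12,10] → 3 hosts.
Excess: 4 − 3 = 1.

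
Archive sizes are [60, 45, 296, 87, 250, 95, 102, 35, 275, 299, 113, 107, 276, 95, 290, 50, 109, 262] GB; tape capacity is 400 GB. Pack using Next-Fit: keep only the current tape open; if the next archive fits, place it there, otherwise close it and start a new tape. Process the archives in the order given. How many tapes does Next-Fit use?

10 tapes

tape 1: place 60 GB, 340 GB left
tape 1: place 45 GB, 295 GB left
tape 2: place 296 GB, 104 GB left
tape 2: place 87 GB, 17 GB left
tape 3: place 250 GB, 150 GB left
tape 3: place 95 GB, 55 GB left
tape 4: place 102 GB, 298 GB left
tape 4: place 35 GB, 263 GB left
tape 5: place 275 GB, 125 GB left
tape 6: place 299 GB, 101 GB left
tape 7: place 113 GB, 287 GB left
tape 7: place 107 GB, 180 GB left
tape 8: place 276 GB, 124 GB left
tape 8: place 95 GB, 29 GB left
tape 9: place 290 GB, 110 GB left
tape 9: place 50 GB, 60 GB left
tape 10: place 109 GB, 291 GB left
tape 10: place 262 GB, 29 GB left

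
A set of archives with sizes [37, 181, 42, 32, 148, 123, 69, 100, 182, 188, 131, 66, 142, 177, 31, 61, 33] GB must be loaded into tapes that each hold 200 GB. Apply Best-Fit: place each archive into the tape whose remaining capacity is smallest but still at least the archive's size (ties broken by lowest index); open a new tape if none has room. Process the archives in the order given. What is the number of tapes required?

10

37 GB → tape 1 (remaining 163 GB)
181 GB → tape 2 (remaining 19 GB)
42 GB → tape 1 (remaining 121 GB)
32 GB → tape 1 (remaining 89 GB)
148 GB → tape 3 (remaining 52 GB)
123 GB → tape 4 (remaining 77 GB)
69 GB → tape 4 (remaining 8 GB)
100 GB → tape 5 (remaining 100 GB)
182 GB → tape 6 (remaining 18 GB)
188 GB → tape 7 (remaining 12 GB)
131 GB → tape 8 (remaining 69 GB)
66 GB → tape 8 (remaining 3 GB)
142 GB → tape 9 (remaining 58 GB)
177 GB → tape 10 (remaining 23 GB)
31 GB → tape 3 (remaining 21 GB)
61 GB → tape 1 (remaining 28 GB)
33 GB → tape 9 (remaining 25 GB)
Final tapes: [37,42,32,61] [181] [148,31] [123,69] [100] [182] [188] [131,66] [142,33] [177].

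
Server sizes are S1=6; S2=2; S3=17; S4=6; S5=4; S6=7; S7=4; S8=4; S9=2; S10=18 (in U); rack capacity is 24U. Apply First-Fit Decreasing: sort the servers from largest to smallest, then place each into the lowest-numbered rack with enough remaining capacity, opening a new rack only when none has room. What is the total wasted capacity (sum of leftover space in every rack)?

2

Sorted descending: 18, 17, 7, 6, 6, 4, 4, 4, 2, 2.
18U → rack 1 (remaining 6U)
17U → rack 2 (remaining 7U)
7U → rack 2 (remaining 0U)
6U → rack 1 (remaining 0U)
6U → rack 3 (remaining 18U)
4U → rack 3 (remaining 14U)
4U → rack 3 (remaining 10U)
4U → rack 3 (remaining 6U)
2U → rack 3 (remaining 4U)
2U → rack 3 (remaining 2U)
3 racks × 24U = 72U; used 70U; unused 2U.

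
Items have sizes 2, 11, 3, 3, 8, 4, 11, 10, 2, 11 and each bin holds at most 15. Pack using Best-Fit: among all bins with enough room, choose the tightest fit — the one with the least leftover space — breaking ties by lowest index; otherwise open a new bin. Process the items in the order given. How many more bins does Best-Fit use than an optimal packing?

Best-Fit: [2,11,2] [3,3,8] [4,11] [10] [11] → 5 bins.
Total size 65; any packing needs at least ⌈65/15⌉ = 5 bins.
So 5 is already optimal.

0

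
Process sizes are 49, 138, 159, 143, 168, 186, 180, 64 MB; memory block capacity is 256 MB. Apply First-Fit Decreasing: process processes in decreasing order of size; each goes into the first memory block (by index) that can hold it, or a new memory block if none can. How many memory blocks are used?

Sorted descending: 186, 180, 168, 159, 143, 138, 64, 49.
Put 186 MB in memory block 1; 70 MB remain.
Put 180 MB in memory block 2; 76 MB remain.
Put 168 MB in memory block 3; 88 MB remain.
Put 159 MB in memory block 4; 97 MB remain.
Put 143 MB in memory block 5; 113 MB remain.
Put 138 MB in memory block 6; 118 MB remain.
Put 64 MB in memory block 1; 6 MB remain.
Put 49 MB in memory block 2; 27 MB remain.

6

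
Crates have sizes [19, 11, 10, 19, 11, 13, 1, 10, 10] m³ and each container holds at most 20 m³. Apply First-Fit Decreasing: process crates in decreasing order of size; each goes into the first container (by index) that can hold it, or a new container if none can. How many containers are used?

7

Sorted descending: 19, 19, 13, 11, 11, 10, 10, 10, 1.
Put 19 m³ in container 1; 1 m³ remain.
Put 19 m³ in container 2; 1 m³ remain.
Put 13 m³ in container 3; 7 m³ remain.
Put 11 m³ in container 4; 9 m³ remain.
Put 11 m³ in container 5; 9 m³ remain.
Put 10 m³ in container 6; 10 m³ remain.
Put 10 m³ in container 6; 0 m³ remain.
Put 10 m³ in container 7; 10 m³ remain.
Put 1 m³ in container 1; 0 m³ remain.
Final containers: [19,1] [19] [13] [11] [11] [10,10] [10].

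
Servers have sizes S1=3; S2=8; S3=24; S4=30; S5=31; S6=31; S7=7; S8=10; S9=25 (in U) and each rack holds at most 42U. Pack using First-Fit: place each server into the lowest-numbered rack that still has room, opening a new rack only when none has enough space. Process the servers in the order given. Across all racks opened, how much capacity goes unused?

rack 1: place S1 (3U), 39U left
rack 1: place S2 (8U), 31U left
rack 1: place S3 (24U), 7U left
rack 2: place S4 (30U), 12U left
rack 3: place S5 (31U), 11U left
rack 4: place S6 (31U), 11U left
rack 1: place S7 (7U), 0U left
rack 2: place S8 (10U), 2U left
rack 5: place S9 (25U), 17U left
5 racks × 42U = 210U; used 169U; unused 41U.

41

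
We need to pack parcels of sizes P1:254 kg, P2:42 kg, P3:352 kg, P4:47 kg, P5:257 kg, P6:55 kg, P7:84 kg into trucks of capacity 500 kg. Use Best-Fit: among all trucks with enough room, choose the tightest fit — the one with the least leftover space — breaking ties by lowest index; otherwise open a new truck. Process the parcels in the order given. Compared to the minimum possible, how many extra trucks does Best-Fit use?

0

Best-Fit: [254,42,84] [352,47,55] [257] → 3 trucks.
Total size 1091 kg; any packing needs at least ⌈1091/500⌉ = 3 trucks.
So 3 is already optimal.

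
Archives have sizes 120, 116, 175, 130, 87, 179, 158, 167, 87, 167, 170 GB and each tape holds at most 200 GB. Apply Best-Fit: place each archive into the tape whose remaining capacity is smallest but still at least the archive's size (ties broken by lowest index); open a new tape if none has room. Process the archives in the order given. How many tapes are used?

10 tapes

Put 120 GB in tape 1; 80 GB remain.
Put 116 GB in tape 2; 84 GB remain.
Put 175 GB in tape 3; 25 GB remain.
Put 130 GB in tape 4; 70 GB remain.
Put 87 GB in tape 5; 113 GB remain.
Put 179 GB in tape 6; 21 GB remain.
Put 158 GB in tape 7; 42 GB remain.
Put 167 GB in tape 8; 33 GB remain.
Put 87 GB in tape 5; 26 GB remain.
Put 167 GB in tape 9; 33 GB remain.
Put 170 GB in tape 10; 30 GB remain.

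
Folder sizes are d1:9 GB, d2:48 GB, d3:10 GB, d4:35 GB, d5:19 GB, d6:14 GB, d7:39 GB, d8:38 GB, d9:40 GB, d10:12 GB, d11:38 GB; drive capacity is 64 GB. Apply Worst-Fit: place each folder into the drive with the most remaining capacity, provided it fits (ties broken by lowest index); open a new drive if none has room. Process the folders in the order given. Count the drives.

6 drives

Put d1 (9 GB) in drive 1; 55 GB remain.
Put d2 (48 GB) in drive 1; 7 GB remain.
Put d3 (10 GB) in drive 2; 54 GB remain.
Put d4 (35 GB) in drive 2; 19 GB remain.
Put d5 (19 GB) in drive 2; 0 GB remain.
Put d6 (14 GB) in drive 3; 50 GB remain.
Put d7 (39 GB) in drive 3; 11 GB remain.
Put d8 (38 GB) in drive 4; 26 GB remain.
Put d9 (40 GB) in drive 5; 24 GB remain.
Put d10 (12 GB) in drive 4; 14 GB remain.
Put d11 (38 GB) in drive 6; 26 GB remain.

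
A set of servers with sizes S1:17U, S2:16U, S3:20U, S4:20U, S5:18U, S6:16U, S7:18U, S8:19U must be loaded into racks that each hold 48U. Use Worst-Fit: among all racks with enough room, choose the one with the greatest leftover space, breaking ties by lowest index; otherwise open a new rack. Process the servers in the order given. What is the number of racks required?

rack 1: place S1 (17U), 31U left
rack 1: place S2 (16U), 15U left
rack 2: place S3 (20U), 28U left
rack 2: place S4 (20U), 8U left
rack 3: place S5 (18U), 30U left
rack 3: place S6 (16U), 14U left
rack 4: place S7 (18U), 30U left
rack 4: place S8 (19U), 11U left

4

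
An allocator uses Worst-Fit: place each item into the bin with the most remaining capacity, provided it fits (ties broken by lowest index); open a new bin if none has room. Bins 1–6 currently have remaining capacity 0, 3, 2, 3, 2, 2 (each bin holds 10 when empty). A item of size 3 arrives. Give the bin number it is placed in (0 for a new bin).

Bins with room: bin 2 (3), bin 4 (3).
Most room is bin 2 with 3 free.

2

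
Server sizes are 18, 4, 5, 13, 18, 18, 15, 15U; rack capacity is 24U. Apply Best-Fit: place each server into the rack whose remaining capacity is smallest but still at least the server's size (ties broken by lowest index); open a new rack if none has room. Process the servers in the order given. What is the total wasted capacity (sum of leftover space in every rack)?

38

18U → rack 1 (remaining 6U)
4U → rack 1 (remaining 2U)
5U → rack 2 (remaining 19U)
13U → rack 2 (remaining 6U)
18U → rack 3 (remaining 6U)
18U → rack 4 (remaining 6U)
15U → rack 5 (remaining 9U)
15U → rack 6 (remaining 9U)
6 racks × 24U = 144U; used 106U; unused 38U.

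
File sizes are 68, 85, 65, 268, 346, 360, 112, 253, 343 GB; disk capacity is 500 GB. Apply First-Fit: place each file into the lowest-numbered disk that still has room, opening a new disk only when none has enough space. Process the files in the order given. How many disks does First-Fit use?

68 GB → disk 1 (remaining 432 GB)
85 GB → disk 1 (remaining 347 GB)
65 GB → disk 1 (remaining 282 GB)
268 GB → disk 1 (remaining 14 GB)
346 GB → disk 2 (remaining 154 GB)
360 GB → disk 3 (remaining 140 GB)
112 GB → disk 2 (remaining 42 GB)
253 GB → disk 4 (remaining 247 GB)
343 GB → disk 5 (remaining 157 GB)
Final disks: [68,85,65,268] [346,112] [360] [253] [343].

5 disks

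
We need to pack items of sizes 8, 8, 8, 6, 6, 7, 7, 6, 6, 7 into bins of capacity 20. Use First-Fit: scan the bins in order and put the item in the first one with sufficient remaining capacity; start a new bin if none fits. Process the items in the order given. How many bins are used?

4

bin 1: place 8, 12 left
bin 1: place 8, 4 left
bin 2: place 8, 12 left
bin 2: place 6, 6 left
bin 2: place 6, 0 left
bin 3: place 7, 13 left
bin 3: place 7, 6 left
bin 3: place 6, 0 left
bin 4: place 6, 14 left
bin 4: place 7, 7 left
Final bins: [8,8] [8,6,6] [7,7,6] [6,7].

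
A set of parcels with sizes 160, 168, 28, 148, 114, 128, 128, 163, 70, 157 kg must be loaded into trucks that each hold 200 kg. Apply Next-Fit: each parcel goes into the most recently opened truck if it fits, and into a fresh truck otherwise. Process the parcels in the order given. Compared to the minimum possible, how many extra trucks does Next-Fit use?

1

Next-Fit: [160] [168,28] [148] [114] [128] [128] [163] [70] [157] → 9 trucks.
8 parcels exceed 100 kg (half the capacity), and no two of those can share a truck, so at least 8 trucks are needed.
An optimal packing achieves that bound: [168,28] [163] [160] [157] [148] [128,70] [128] [114] → 8 trucks.
Excess: 9 − 8 = 1.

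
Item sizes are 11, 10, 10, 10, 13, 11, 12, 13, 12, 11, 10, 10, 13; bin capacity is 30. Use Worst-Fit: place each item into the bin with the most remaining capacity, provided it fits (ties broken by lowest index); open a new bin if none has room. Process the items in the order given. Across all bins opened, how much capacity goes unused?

bin 1: place 11, 19 left
bin 1: place 10, 9 left
bin 2: place 10, 20 left
bin 2: place 10, 10 left
bin 3: place 13, 17 left
bin 3: place 11, 6 left
bin 4: place 12, 18 left
bin 4: place 13, 5 left
bin 5: place 12, 18 left
bin 5: place 11, 7 left
bin 2: place 10, 0 left
bin 6: place 10, 20 left
bin 6: place 13, 7 left
6 bins × 30 = 180; used 146; unused 34.

34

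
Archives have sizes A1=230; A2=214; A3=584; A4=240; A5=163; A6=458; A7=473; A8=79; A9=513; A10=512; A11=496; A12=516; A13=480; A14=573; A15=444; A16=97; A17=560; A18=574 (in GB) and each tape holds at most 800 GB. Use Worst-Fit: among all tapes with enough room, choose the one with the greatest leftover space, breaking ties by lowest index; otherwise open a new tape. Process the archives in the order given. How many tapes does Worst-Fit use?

13

A1 (230 GB) → tape 1 (remaining 570 GB)
A2 (214 GB) → tape 1 (remaining 356 GB)
A3 (584 GB) → tape 2 (remaining 216 GB)
A4 (240 GB) → tape 1 (remaining 116 GB)
A5 (163 GB) → tape 2 (remaining 53 GB)
A6 (458 GB) → tape 3 (remaining 342 GB)
A7 (473 GB) → tape 4 (remaining 327 GB)
A8 (79 GB) → tape 3 (remaining 263 GB)
A9 (513 GB) → tape 5 (remaining 287 GB)
A10 (512 GB) → tape 6 (remaining 288 GB)
A11 (496 GB) → tape 7 (remaining 304 GB)
A12 (516 GB) → tape 8 (remaining 284 GB)
A13 (480 GB) → tape 9 (remaining 320 GB)
A14 (573 GB) → tape 10 (remaining 227 GB)
A15 (444 GB) → tape 11 (remaining 356 GB)
A16 (97 GB) → tape 11 (remaining 259 GB)
A17 (560 GB) → tape 12 (remaining 240 GB)
A18 (574 GB) → tape 13 (remaining 226 GB)
Final tapes: [230,214,240] [584,163] [458,79] [473] [513] [512] [496] [516] [480] [573] [444,97] [560] [574].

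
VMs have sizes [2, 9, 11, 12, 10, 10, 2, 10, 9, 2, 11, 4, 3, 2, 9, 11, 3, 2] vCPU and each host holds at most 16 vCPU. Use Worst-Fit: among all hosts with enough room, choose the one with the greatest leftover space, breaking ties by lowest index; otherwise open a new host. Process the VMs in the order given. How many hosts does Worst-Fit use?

Put 2 vCPU in host 1; 14 vCPU remain.
Put 9 vCPU in host 1; 5 vCPU remain.
Put 11 vCPU in host 2; 5 vCPU remain.
Put 12 vCPU in host 3; 4 vCPU remain.
Put 10 vCPU in host 4; 6 vCPU remain.
Put 10 vCPU in host 5; 6 vCPU remain.
Put 2 vCPU in host 4; 4 vCPU remain.
Put 10 vCPU in host 6; 6 vCPU remain.
Put 9 vCPU in host 7; 7 vCPU remain.
Put 2 vCPU in host 7; 5 vCPU remain.
Put 11 vCPU in host 8; 5 vCPU remain.
Put 4 vCPU in host 5; 2 vCPU remain.
Put 3 vCPU in host 6; 3 vCPU remain.
Put 2 vCPU in host 1; 3 vCPU remain.
Put 9 vCPU in host 9; 7 vCPU remain.
Put 11 vCPU in host 10; 5 vCPU remain.
Put 3 vCPU in host 9; 4 vCPU remain.
Put 2 vCPU in host 2; 3 vCPU remain.
Final hosts: [2,9,2] [11,2] [12] [10,2] [10,4] [10,3] [9,2] [11] [9,3] [11].

10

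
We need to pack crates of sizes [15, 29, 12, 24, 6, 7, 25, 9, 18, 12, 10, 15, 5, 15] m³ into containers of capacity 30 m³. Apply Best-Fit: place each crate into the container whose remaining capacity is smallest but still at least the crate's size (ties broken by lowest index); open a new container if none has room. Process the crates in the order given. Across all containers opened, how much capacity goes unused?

container 1: place 15 m³, 15 m³ left
container 2: place 29 m³, 1 m³ left
container 1: place 12 m³, 3 m³ left
container 3: place 24 m³, 6 m³ left
container 3: place 6 m³, 0 m³ left
container 4: place 7 m³, 23 m³ left
container 5: place 25 m³, 5 m³ left
container 4: place 9 m³, 14 m³ left
container 6: place 18 m³, 12 m³ left
container 6: place 12 m³, 0 m³ left
container 4: place 10 m³, 4 m³ left
container 7: place 15 m³, 15 m³ left
container 5: place 5 m³, 0 m³ left
container 7: place 15 m³, 0 m³ left
7 containers × 30 m³ = 210 m³; used 202 m³; unused 8 m³.

8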